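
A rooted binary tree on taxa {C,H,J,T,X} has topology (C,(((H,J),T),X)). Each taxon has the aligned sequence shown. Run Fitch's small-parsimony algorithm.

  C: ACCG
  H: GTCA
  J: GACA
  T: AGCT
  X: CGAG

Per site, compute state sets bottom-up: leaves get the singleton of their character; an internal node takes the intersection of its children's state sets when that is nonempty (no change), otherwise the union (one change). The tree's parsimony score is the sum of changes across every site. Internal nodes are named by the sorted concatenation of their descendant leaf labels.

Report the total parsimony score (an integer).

8

[col 0] HJ: children H:{G}, J:{G} ∩→ {G}; cost 0
[col 0] HJT: children HJ:{G}, T:{A} ∪→ {A,G}; cost 1
[col 0] HJTX: children HJT:{A,G}, X:{C} ∪→ {A,C,G}; cost 1
[col 0] CHJTX: children C:{A}, HJTX:{A,C,G} ∩→ {A}; cost 0
[col 1] HJ: children H:{T}, J:{A} ∪→ {A,T}; cost 1
[col 1] HJT: children HJ:{A,T}, T:{G} ∪→ {A,G,T}; cost 1
[col 1] HJTX: children HJT:{A,G,T}, X:{G} ∩→ {G}; cost 0
[col 1] CHJTX: children C:{C}, HJTX:{G} ∪→ {C,G}; cost 1
[col 2] HJ: children H:{C}, J:{C} ∩→ {C}; cost 0
[col 2] HJT: children HJ:{C}, T:{C} ∩→ {C}; cost 0
[col 2] HJTX: children HJT:{C}, X:{A} ∪→ {A,C}; cost 1
[col 2] CHJTX: children C:{C}, HJTX:{A,C} ∩→ {C}; cost 0
[col 3] HJ: children H:{A}, J:{A} ∩→ {A}; cost 0
[col 3] HJT: children HJ:{A}, T:{T} ∪→ {A,T}; cost 1
[col 3] HJTX: children HJT:{A,T}, X:{G} ∪→ {A,G,T}; cost 1
[col 3] CHJTX: children C:{G}, HJTX:{A,G,T} ∩→ {G}; cost 0
per-site changes: [2, 3, 1, 2]; total = 8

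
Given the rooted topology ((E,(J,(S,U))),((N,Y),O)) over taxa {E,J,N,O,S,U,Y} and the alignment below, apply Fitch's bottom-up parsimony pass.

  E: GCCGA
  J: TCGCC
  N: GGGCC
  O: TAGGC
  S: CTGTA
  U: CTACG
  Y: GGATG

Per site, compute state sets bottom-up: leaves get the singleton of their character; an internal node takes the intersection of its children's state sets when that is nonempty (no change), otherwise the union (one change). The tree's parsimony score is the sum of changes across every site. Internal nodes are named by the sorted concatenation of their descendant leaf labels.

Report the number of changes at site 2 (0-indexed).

3

SU@0: {C} ∩ {C} = {C} (intersection, +0)
JSU@0: {T} ∪ {C} = {C,T} (union, +1)
EJSU@0: {G} ∪ {C,T} = {C,G,T} (union, +1)
NY@0: {G} ∩ {G} = {G} (intersection, +0)
NOY@0: {G} ∪ {T} = {G,T} (union, +1)
EJNOSUY@0: {C,G,T} ∩ {G,T} = {G,T} (intersection, +0)
SU@1: {T} ∩ {T} = {T} (intersection, +0)
JSU@1: {C} ∪ {T} = {C,T} (union, +1)
EJSU@1: {C} ∩ {C,T} = {C} (intersection, +0)
NY@1: {G} ∩ {G} = {G} (intersection, +0)
NOY@1: {G} ∪ {A} = {A,G} (union, +1)
EJNOSUY@1: {C} ∪ {A,G} = {A,C,G} (union, +1)
SU@2: {G} ∪ {A} = {A,G} (union, +1)
JSU@2: {G} ∩ {A,G} = {G} (intersection, +0)
EJSU@2: {C} ∪ {G} = {C,G} (union, +1)
NY@2: {G} ∪ {A} = {A,G} (union, +1)
NOY@2: {A,G} ∩ {G} = {G} (intersection, +0)
EJNOSUY@2: {C,G} ∩ {G} = {G} (intersection, +0)
SU@3: {T} ∪ {C} = {C,T} (union, +1)
JSU@3: {C} ∩ {C,T} = {C} (intersection, +0)
EJSU@3: {G} ∪ {C} = {C,G} (union, +1)
NY@3: {C} ∪ {T} = {C,T} (union, +1)
NOY@3: {C,T} ∪ {G} = {C,G,T} (union, +1)
EJNOSUY@3: {C,G} ∩ {C,G,T} = {C,G} (intersection, +0)
SU@4: {A} ∪ {G} = {A,G} (union, +1)
JSU@4: {C} ∪ {A,G} = {A,C,G} (union, +1)
EJSU@4: {A} ∩ {A,C,G} = {A} (intersection, +0)
NY@4: {C} ∪ {G} = {C,G} (union, +1)
NOY@4: {C,G} ∩ {C} = {C} (intersection, +0)
EJNOSUY@4: {A} ∪ {C} = {A,C} (union, +1)
per-site changes: [3, 3, 3, 4, 4]; total = 17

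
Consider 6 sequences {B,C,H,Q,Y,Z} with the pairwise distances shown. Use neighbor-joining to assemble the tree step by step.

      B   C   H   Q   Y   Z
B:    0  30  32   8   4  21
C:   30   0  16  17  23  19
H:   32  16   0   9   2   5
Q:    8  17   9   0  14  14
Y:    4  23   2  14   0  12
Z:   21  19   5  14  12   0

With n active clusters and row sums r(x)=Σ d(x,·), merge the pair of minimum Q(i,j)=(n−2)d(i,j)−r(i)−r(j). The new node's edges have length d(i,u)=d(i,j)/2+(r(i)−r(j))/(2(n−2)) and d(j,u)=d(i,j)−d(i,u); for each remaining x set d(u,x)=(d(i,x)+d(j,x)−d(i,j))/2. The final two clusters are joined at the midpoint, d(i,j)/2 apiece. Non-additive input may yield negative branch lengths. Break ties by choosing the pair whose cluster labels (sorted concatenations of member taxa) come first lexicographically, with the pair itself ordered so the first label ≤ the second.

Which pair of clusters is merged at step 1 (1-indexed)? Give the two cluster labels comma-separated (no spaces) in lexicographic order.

B,Y

1. join B+Y (d=4, Q=-134) ⇒ BY; edges |B|=7, |Y|=-3
  updated: d(BY,C)=49/2, d(BY,H)=15, d(BY,Q)=9, d(BY,Z)=29/2
2. join BY+Q (d=9, Q=-85) ⇒ BQY; edges |BY|=41/6, |Q|=13/6
  updated: d(BQY,C)=65/4, d(BQY,H)=15/2, d(BQY,Z)=39/4
3. join BQY+C (d=65/4, Q=-209/4) ⇒ BCQY; edges |BQY|=59/16, |C|=201/16
  updated: d(BCQY,H)=29/8, d(BCQY,Z)=25/4
4. join BCQY+H (d=29/8, Q=-119/8) ⇒ BCHQY; edges |BCQY|=39/16, |H|=19/16
  updated: d(BCHQY,Z)=61/16
5. join BCHQY+Z (d=61/16) ⇒ BCHQYZ; edges |BCHQY|=61/32, |Z|=61/32
final tree: (((((B:7,Y:-3):41/6,Q:13/6):59/16,C:201/16):39/16,H:19/16):61/32,Z:61/32)
total length: 587/16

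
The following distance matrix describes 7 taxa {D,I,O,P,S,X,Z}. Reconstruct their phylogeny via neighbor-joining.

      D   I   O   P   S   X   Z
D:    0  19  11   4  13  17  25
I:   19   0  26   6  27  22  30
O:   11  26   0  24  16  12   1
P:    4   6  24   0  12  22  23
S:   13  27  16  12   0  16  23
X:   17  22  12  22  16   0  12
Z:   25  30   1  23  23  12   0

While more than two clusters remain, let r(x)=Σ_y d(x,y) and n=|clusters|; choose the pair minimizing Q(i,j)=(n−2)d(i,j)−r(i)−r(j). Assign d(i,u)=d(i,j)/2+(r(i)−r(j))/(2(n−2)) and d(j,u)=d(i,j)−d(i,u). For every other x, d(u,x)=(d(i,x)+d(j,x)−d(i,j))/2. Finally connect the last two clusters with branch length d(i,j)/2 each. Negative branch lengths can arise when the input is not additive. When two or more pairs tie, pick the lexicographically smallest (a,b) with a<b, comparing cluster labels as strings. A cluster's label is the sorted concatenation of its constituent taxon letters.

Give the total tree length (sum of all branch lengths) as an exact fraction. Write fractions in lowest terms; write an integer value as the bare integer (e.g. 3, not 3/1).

1363/32

step 1: merge (O,Z) at d=1, Q=-199; branch lengths O→-19/10, Z→29/10; new cluster OZ
  updated: d(D,OZ)=35/2, d(I,OZ)=55/2, d(OZ,P)=23, d(OZ,S)=19, d(OZ,X)=23/2
step 2: merge (I,P) at d=6, Q=-289/2; branch lengths I→117/16, P→-21/16; new cluster IP
  updated: d(D,IP)=17/2, d(IP,OZ)=89/4, d(IP,S)=33/2, d(IP,X)=19
step 3: merge (OZ,X) at d=23/2, Q=-397/4; branch lengths OZ→55/8, X→37/8; new cluster OXZ
  updated: d(D,OXZ)=23/2, d(IP,OXZ)=119/8, d(OXZ,S)=47/4
step 4: merge (D,IP) at d=17/2, Q=-447/8; branch lengths D→81/32, IP→191/32; new cluster DIP
  updated: d(DIP,OXZ)=143/16, d(DIP,S)=21/2
step 5: merge (DIP,OXZ) at d=143/16, Q=-499/16; branch lengths DIP→123/32, OXZ→163/32; new cluster DIOPXZ
  updated: d(DIOPXZ,S)=213/32
step 6: merge (DIOPXZ,S) at d=213/32; branch lengths DIOPXZ→213/64, S→213/64; new cluster DIOPSXZ
final tree: (((D:81/32,(I:117/16,P:-21/16):191/32):123/32,((O:-19/10,Z:29/10):55/8,X:37/8):163/32):213/64,S:213/64)
total length: 1363/32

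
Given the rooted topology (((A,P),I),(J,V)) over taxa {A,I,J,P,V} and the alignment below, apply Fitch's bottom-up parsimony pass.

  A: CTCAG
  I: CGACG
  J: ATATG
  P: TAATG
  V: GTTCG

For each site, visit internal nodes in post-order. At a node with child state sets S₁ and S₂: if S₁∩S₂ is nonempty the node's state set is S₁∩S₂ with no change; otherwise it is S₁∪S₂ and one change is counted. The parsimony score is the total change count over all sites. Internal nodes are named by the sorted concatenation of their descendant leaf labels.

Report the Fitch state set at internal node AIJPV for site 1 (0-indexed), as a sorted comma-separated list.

T

AP@0: {C} ∪ {T} = {C,T} (union, +1)
AIP@0: {C,T} ∩ {C} = {C} (intersection, +0)
JV@0: {A} ∪ {G} = {A,G} (union, +1)
AIJPV@0: {C} ∪ {A,G} = {A,C,G} (union, +1)
AP@1: {T} ∪ {A} = {A,T} (union, +1)
AIP@1: {A,T} ∪ {G} = {A,G,T} (union, +1)
JV@1: {T} ∩ {T} = {T} (intersection, +0)
AIJPV@1: {A,G,T} ∩ {T} = {T} (intersection, +0)
AP@2: {C} ∪ {A} = {A,C} (union, +1)
AIP@2: {A,C} ∩ {A} = {A} (intersection, +0)
JV@2: {A} ∪ {T} = {A,T} (union, +1)
AIJPV@2: {A} ∩ {A,T} = {A} (intersection, +0)
AP@3: {A} ∪ {T} = {A,T} (union, +1)
AIP@3: {A,T} ∪ {C} = {A,C,T} (union, +1)
JV@3: {T} ∪ {C} = {C,T} (union, +1)
AIJPV@3: {A,C,T} ∩ {C,T} = {C,T} (intersection, +0)
AP@4: {G} ∩ {G} = {G} (intersection, +0)
AIP@4: {G} ∩ {G} = {G} (intersection, +0)
JV@4: {G} ∩ {G} = {G} (intersection, +0)
AIJPV@4: {G} ∩ {G} = {G} (intersection, +0)
per-site changes: [3, 2, 2, 3, 0]; total = 10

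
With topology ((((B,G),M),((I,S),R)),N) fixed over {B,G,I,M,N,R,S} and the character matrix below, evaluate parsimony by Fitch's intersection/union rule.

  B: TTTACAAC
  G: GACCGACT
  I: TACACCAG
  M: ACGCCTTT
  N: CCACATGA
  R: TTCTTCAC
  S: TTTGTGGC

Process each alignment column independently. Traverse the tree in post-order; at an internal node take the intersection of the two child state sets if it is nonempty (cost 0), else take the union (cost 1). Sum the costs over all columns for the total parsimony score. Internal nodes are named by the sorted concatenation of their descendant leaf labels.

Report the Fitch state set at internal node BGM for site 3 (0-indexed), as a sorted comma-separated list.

BG@0: {T} ∪ {G} = {G,T} (union, +1)
BGM@0: {G,T} ∪ {A} = {A,G,T} (union, +1)
IS@0: {T} ∩ {T} = {T} (intersection, +0)
IRS@0: {T} ∩ {T} = {T} (intersection, +0)
BGIMRS@0: {A,G,T} ∩ {T} = {T} (intersection, +0)
BGIMNRS@0: {T} ∪ {C} = {C,T} (union, +1)
BG@1: {T} ∪ {A} = {A,T} (union, +1)
BGM@1: {A,T} ∪ {C} = {A,C,T} (union, +1)
IS@1: {A} ∪ {T} = {A,T} (union, +1)
IRS@1: {A,T} ∩ {T} = {T} (intersection, +0)
BGIMRS@1: {A,C,T} ∩ {T} = {T} (intersection, +0)
BGIMNRS@1: {T} ∪ {C} = {C,T} (union, +1)
BG@2: {T} ∪ {C} = {C,T} (union, +1)
BGM@2: {C,T} ∪ {G} = {C,G,T} (union, +1)
IS@2: {C} ∪ {T} = {C,T} (union, +1)
IRS@2: {C,T} ∩ {C} = {C} (intersection, +0)
BGIMRS@2: {C,G,T} ∩ {C} = {C} (intersection, +0)
BGIMNRS@2: {C} ∪ {A} = {A,C} (union, +1)
BG@3: {A} ∪ {C} = {A,C} (union, +1)
BGM@3: {A,C} ∩ {C} = {C} (intersection, +0)
IS@3: {A} ∪ {G} = {A,G} (union, +1)
IRS@3: {A,G} ∪ {T} = {A,G,T} (union, +1)
BGIMRS@3: {C} ∪ {A,G,T} = {A,C,G,T} (union, +1)
BGIMNRS@3: {A,C,G,T} ∩ {C} = {C} (intersection, +0)
BG@4: {C} ∪ {G} = {C,G} (union, +1)
BGM@4: {C,G} ∩ {C} = {C} (intersection, +0)
IS@4: {C} ∪ {T} = {C,T} (union, +1)
IRS@4: {C,T} ∩ {T} = {T} (intersection, +0)
BGIMRS@4: {C} ∪ {T} = {C,T} (union, +1)
BGIMNRS@4: {C,T} ∪ {A} = {A,C,T} (union, +1)
BG@5: {A} ∩ {A} = {A} (intersection, +0)
BGM@5: {A} ∪ {T} = {A,T} (union, +1)
IS@5: {C} ∪ {G} = {C,G} (union, +1)
IRS@5: {C,G} ∩ {C} = {C} (intersection, +0)
BGIMRS@5: {A,T} ∪ {C} = {A,C,T} (union, +1)
BGIMNRS@5: {A,C,T} ∩ {T} = {T} (intersection, +0)
BG@6: {A} ∪ {C} = {A,C} (union, +1)
BGM@6: {A,C} ∪ {T} = {A,C,T} (union, +1)
IS@6: {A} ∪ {G} = {A,G} (union, +1)
IRS@6: {A,G} ∩ {A} = {A} (intersection, +0)
BGIMRS@6: {A,C,T} ∩ {A} = {A} (intersection, +0)
BGIMNRS@6: {A} ∪ {G} = {A,G} (union, +1)
BG@7: {C} ∪ {T} = {C,T} (union, +1)
BGM@7: {C,T} ∩ {T} = {T} (intersection, +0)
IS@7: {G} ∪ {C} = {C,G} (union, +1)
IRS@7: {C,G} ∩ {C} = {C} (intersection, +0)
BGIMRS@7: {T} ∪ {C} = {C,T} (union, +1)
BGIMNRS@7: {C,T} ∪ {A} = {A,C,T} (union, +1)
per-site changes: [3, 4, 4, 4, 4, 3, 4, 4]; total = 30

C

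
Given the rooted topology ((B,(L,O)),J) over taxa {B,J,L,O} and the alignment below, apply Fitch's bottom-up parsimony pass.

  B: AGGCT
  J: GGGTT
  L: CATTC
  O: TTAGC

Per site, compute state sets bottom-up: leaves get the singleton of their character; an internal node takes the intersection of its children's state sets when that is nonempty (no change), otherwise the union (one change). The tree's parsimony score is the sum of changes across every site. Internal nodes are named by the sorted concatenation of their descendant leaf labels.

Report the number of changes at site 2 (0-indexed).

[col 0] LO: children L:{C}, O:{T} ∪→ {C,T}; cost 1
[col 0] BLO: children B:{A}, LO:{C,T} ∪→ {A,C,T}; cost 1
[col 0] BJLO: children BLO:{A,C,T}, J:{G} ∪→ {A,C,G,T}; cost 1
[col 1] LO: children L:{A}, O:{T} ∪→ {A,T}; cost 1
[col 1] BLO: children B:{G}, LO:{A,T} ∪→ {A,G,T}; cost 1
[col 1] BJLO: children BLO:{A,G,T}, J:{G} ∩→ {G}; cost 0
[col 2] LO: children L:{T}, O:{A} ∪→ {A,T}; cost 1
[col 2] BLO: children B:{G}, LO:{A,T} ∪→ {A,G,T}; cost 1
[col 2] BJLO: children BLO:{A,G,T}, J:{G} ∩→ {G}; cost 0
[col 3] LO: children L:{T}, O:{G} ∪→ {G,T}; cost 1
[col 3] BLO: children B:{C}, LO:{G,T} ∪→ {C,G,T}; cost 1
[col 3] BJLO: children BLO:{C,G,T}, J:{T} ∩→ {T}; cost 0
[col 4] LO: children L:{C}, O:{C} ∩→ {C}; cost 0
[col 4] BLO: children B:{T}, LO:{C} ∪→ {C,T}; cost 1
[col 4] BJLO: children BLO:{C,T}, J:{T} ∩→ {T}; cost 0
per-site changes: [3, 2, 2, 2, 1]; total = 10

2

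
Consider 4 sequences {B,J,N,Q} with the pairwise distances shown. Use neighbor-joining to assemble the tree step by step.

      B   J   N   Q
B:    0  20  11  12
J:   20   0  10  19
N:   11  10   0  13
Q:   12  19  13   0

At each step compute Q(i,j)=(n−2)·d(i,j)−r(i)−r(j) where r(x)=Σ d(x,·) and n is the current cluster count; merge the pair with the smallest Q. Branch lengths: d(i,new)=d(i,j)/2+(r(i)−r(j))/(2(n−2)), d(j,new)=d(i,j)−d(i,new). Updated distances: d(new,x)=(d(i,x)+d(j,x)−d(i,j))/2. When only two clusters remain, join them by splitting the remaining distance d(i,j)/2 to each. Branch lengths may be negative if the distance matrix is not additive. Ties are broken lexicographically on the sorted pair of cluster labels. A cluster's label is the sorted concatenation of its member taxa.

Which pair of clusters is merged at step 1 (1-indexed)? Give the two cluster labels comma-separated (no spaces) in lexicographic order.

B,Q

iteration 1: select B,Q (d=12, Q=-63); attach at lengths (23/4, 25/4); label the merged cluster BQ
  updated: d(BQ,J)=27/2, d(BQ,N)=6
iteration 2: select BQ,J (d=27/2, Q=-59/2); attach at lengths (19/4, 35/4); label the merged cluster BJQ
  updated: d(BJQ,N)=5/4
iteration 3: select BJQ,N (d=5/4); attach at lengths (5/8, 5/8); label the merged cluster BJNQ
final tree: (((B:23/4,Q:25/4):19/4,J:35/4):5/8,N:5/8)
total length: 107/4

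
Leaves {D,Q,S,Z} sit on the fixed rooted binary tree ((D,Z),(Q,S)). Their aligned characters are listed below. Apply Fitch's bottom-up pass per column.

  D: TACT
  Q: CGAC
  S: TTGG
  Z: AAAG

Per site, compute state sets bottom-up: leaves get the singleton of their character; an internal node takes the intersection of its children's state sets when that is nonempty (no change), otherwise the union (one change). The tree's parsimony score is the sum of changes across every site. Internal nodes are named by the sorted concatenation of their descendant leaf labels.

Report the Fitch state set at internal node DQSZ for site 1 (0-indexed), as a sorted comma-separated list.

[col 0] DZ: children D:{T}, Z:{A} ∪→ {A,T}; cost 1
[col 0] QS: children Q:{C}, S:{T} ∪→ {C,T}; cost 1
[col 0] DQSZ: children DZ:{A,T}, QS:{C,T} ∩→ {T}; cost 0
[col 1] DZ: children D:{A}, Z:{A} ∩→ {A}; cost 0
[col 1] QS: children Q:{G}, S:{T} ∪→ {G,T}; cost 1
[col 1] DQSZ: children DZ:{A}, QS:{G,T} ∪→ {A,G,T}; cost 1
[col 2] DZ: children D:{C}, Z:{A} ∪→ {A,C}; cost 1
[col 2] QS: children Q:{A}, S:{G} ∪→ {A,G}; cost 1
[col 2] DQSZ: children DZ:{A,C}, QS:{A,G} ∩→ {A}; cost 0
[col 3] DZ: children D:{T}, Z:{G} ∪→ {G,T}; cost 1
[col 3] QS: children Q:{C}, S:{G} ∪→ {C,G}; cost 1
[col 3] DQSZ: children DZ:{G,T}, QS:{C,G} ∩→ {G}; cost 0
per-site changes: [2, 2, 2, 2]; total = 8

A,G,T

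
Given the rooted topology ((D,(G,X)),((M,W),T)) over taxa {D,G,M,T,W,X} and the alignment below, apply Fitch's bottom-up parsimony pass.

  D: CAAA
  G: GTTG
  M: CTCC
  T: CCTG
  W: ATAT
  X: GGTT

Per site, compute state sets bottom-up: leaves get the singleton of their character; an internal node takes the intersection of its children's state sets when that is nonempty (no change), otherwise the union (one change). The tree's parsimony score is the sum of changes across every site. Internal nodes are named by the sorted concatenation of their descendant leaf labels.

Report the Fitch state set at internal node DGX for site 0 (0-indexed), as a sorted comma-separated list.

[col 0] GX: children G:{G}, X:{G} ∩→ {G}; cost 0
[col 0] DGX: children D:{C}, GX:{G} ∪→ {C,G}; cost 1
[col 0] MW: children M:{C}, W:{A} ∪→ {A,C}; cost 1
[col 0] MTW: children MW:{A,C}, T:{C} ∩→ {C}; cost 0
[col 0] DGMTWX: children DGX:{C,G}, MTW:{C} ∩→ {C}; cost 0
[col 1] GX: children G:{T}, X:{G} ∪→ {G,T}; cost 1
[col 1] DGX: children D:{A}, GX:{G,T} ∪→ {A,G,T}; cost 1
[col 1] MW: children M:{T}, W:{T} ∩→ {T}; cost 0
[col 1] MTW: children MW:{T}, T:{C} ∪→ {C,T}; cost 1
[col 1] DGMTWX: children DGX:{A,G,T}, MTW:{C,T} ∩→ {T}; cost 0
[col 2] GX: children G:{T}, X:{T} ∩→ {T}; cost 0
[col 2] DGX: children D:{A}, GX:{T} ∪→ {A,T}; cost 1
[col 2] MW: children M:{C}, W:{A} ∪→ {A,C}; cost 1
[col 2] MTW: children MW:{A,C}, T:{T} ∪→ {A,C,T}; cost 1
[col 2] DGMTWX: children DGX:{A,T}, MTW:{A,C,T} ∩→ {A,T}; cost 0
[col 3] GX: children G:{G}, X:{T} ∪→ {G,T}; cost 1
[col 3] DGX: children D:{A}, GX:{G,T} ∪→ {A,G,T}; cost 1
[col 3] MW: children M:{C}, W:{T} ∪→ {C,T}; cost 1
[col 3] MTW: children MW:{C,T}, T:{G} ∪→ {C,G,T}; cost 1
[col 3] DGMTWX: children DGX:{A,G,T}, MTW:{C,G,T} ∩→ {G,T}; cost 0
per-site changes: [2, 3, 3, 4]; total = 12

C,G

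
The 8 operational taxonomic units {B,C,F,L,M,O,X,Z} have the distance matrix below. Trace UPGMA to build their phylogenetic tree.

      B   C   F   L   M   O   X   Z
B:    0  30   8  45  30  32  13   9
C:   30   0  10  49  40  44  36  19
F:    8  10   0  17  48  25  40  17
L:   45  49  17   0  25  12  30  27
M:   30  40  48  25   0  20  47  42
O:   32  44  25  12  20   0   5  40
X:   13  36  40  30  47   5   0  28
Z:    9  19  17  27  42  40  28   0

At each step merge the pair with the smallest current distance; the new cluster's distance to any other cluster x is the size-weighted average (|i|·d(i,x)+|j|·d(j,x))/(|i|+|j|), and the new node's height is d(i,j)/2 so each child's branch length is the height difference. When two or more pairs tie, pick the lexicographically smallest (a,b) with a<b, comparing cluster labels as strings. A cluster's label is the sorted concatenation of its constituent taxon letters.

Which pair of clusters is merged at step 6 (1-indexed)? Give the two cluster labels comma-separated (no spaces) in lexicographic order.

iteration 1: select O,X (d=5); attach at lengths (5/2, 5/2); label the merged cluster OX
  updated: d(B,OX)=45/2, d(C,OX)=40, d(F,OX)=65/2, d(L,OX)=21, d(M,OX)=67/2, d(OX,Z)=34
iteration 2: select B,F (d=8); attach at lengths (4, 4); label the merged cluster BF
  updated: d(BF,C)=20, d(BF,L)=31, d(BF,M)=39, d(BF,OX)=55/2, d(BF,Z)=13
iteration 3: select BF,Z (d=13); attach at lengths (5/2, 13/2); label the merged cluster BFZ
  updated: d(BFZ,C)=59/3, d(BFZ,L)=89/3, d(BFZ,M)=40, d(BFZ,OX)=89/3
iteration 4: select BFZ,C (d=59/3); attach at lengths (10/3, 59/6); label the merged cluster BCFZ
  updated: d(BCFZ,L)=69/2, d(BCFZ,M)=40, d(BCFZ,OX)=129/4
iteration 5: select L,OX (d=21); attach at lengths (21/2, 8); label the merged cluster LOX
  updated: d(BCFZ,LOX)=33, d(LOX,M)=92/3
iteration 6: select LOX,M (d=92/3); attach at lengths (29/6, 46/3); label the merged cluster LMOX
  updated: d(BCFZ,LMOX)=139/4
iteration 7: select BCFZ,LMOX (d=139/4); attach at lengths (181/24, 49/24); label the merged cluster BCFLMOXZ
final tree: ((((B:4,F:4):5/2,Z:13/2):10/3,C:59/6):181/24,((L:21/2,(O:5/2,X:5/2):8):29/6,M:46/3):49/24)
total length: 1001/12

LOX,M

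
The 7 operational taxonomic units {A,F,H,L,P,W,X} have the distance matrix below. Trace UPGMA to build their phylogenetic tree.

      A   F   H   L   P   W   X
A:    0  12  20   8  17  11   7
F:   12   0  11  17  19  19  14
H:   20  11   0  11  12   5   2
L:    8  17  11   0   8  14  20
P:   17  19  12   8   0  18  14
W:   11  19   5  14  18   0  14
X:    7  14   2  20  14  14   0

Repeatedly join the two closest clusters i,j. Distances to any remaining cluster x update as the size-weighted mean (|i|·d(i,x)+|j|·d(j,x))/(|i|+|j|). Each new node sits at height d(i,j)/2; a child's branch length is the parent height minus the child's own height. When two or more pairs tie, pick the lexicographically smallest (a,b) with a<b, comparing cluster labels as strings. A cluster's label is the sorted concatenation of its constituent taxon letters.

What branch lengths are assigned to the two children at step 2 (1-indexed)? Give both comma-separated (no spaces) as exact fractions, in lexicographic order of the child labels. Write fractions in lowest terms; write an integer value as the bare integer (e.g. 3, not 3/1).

4,4

step 1: merge (H,X) at d=2; branch lengths H→1, X→1; new cluster HX
  updated: d(A,HX)=27/2, d(F,HX)=25/2, d(HX,L)=31/2, d(HX,P)=13, d(HX,W)=19/2
step 2: merge (A,L) at d=8; branch lengths A→4, L→4; new cluster AL
  updated: d(AL,F)=29/2, d(AL,HX)=29/2, d(AL,P)=25/2, d(AL,W)=25/2
step 3: merge (HX,W) at d=19/2; branch lengths HX→15/4, W→19/4; new cluster HWX
  updated: d(AL,HWX)=83/6, d(F,HWX)=44/3, d(HWX,P)=44/3
step 4: merge (AL,P) at d=25/2; branch lengths AL→9/4, P→25/4; new cluster ALP
  updated: d(ALP,F)=16, d(ALP,HWX)=127/9
step 5: merge (ALP,HWX) at d=127/9; branch lengths ALP→29/36, HWX→83/36; new cluster AHLPWX
  updated: d(AHLPWX,F)=46/3
step 6: merge (AHLPWX,F) at d=46/3; branch lengths AHLPWX→11/18, F→23/3; new cluster AFHLPWX
final tree: ((((A:4,L:4):9/4,P:25/4):29/36,((H:1,X:1):15/4,W:19/4):83/36):11/18,F:23/3)
total length: 691/18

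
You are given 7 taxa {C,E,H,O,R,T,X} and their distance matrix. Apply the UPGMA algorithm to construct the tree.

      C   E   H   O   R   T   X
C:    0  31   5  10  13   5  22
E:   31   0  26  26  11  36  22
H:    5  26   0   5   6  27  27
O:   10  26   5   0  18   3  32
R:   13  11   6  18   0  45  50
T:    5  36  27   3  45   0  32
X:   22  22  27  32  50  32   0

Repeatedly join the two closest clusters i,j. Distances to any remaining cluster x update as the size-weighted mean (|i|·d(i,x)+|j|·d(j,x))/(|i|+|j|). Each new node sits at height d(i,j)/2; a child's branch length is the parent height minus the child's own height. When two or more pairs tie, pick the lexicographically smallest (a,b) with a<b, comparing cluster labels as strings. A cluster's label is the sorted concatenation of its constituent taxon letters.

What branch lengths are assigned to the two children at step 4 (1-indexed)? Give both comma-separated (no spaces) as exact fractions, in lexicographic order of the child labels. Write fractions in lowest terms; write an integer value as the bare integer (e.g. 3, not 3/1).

step 1: merge (O,T) at d=3; branch lengths O→3/2, T→3/2; new cluster OT
  updated: d(C,OT)=15/2, d(E,OT)=31, d(H,OT)=16, d(OT,R)=63/2, d(OT,X)=32
step 2: merge (C,H) at d=5; branch lengths C→5/2, H→5/2; new cluster CH
  updated: d(CH,E)=57/2, d(CH,OT)=47/4, d(CH,R)=19/2, d(CH,X)=49/2
step 3: merge (CH,R) at d=19/2; branch lengths CH→9/4, R→19/4; new cluster CHR
  updated: d(CHR,E)=68/3, d(CHR,OT)=55/3, d(CHR,X)=33
step 4: merge (CHR,OT) at d=55/3; branch lengths CHR→53/12, OT→23/3; new cluster CHORT
  updated: d(CHORT,E)=26, d(CHORT,X)=163/5
step 5: merge (E,X) at d=22; branch lengths E→11, X→11; new cluster EX
  updated: d(CHORT,EX)=293/10
step 6: merge (CHORT,EX) at d=293/10; branch lengths CHORT→329/60, EX→73/20; new cluster CEHORTX
final tree: ((((C:5/2,H:5/2):9/4,R:19/4):53/12,(O:3/2,T:3/2):23/3):329/60,(E:11,X:11):73/20)
total length: 3493/60

53/12,23/3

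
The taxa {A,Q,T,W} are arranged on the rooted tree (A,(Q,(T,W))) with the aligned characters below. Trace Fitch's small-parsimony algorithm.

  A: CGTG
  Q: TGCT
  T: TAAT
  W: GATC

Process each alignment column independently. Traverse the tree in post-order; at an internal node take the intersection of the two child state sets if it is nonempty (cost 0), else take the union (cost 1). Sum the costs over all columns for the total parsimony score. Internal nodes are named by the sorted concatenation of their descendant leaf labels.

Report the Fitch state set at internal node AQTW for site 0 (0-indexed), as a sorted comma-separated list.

[col 0] TW: children T:{T}, W:{G} ∪→ {G,T}; cost 1
[col 0] QTW: children Q:{T}, TW:{G,T} ∩→ {T}; cost 0
[col 0] AQTW: children A:{C}, QTW:{T} ∪→ {C,T}; cost 1
[col 1] TW: children T:{A}, W:{A} ∩→ {A}; cost 0
[col 1] QTW: children Q:{G}, TW:{A} ∪→ {A,G}; cost 1
[col 1] AQTW: children A:{G}, QTW:{A,G} ∩→ {G}; cost 0
[col 2] TW: children T:{A}, W:{T} ∪→ {A,T}; cost 1
[col 2] QTW: children Q:{C}, TW:{A,T} ∪→ {A,C,T}; cost 1
[col 2] AQTW: children A:{T}, QTW:{A,C,T} ∩→ {T}; cost 0
[col 3] TW: children T:{T}, W:{C} ∪→ {C,T}; cost 1
[col 3] QTW: children Q:{T}, TW:{C,T} ∩→ {T}; cost 0
[col 3] AQTW: children A:{G}, QTW:{T} ∪→ {G,T}; cost 1
per-site changes: [2, 1, 2, 2]; total = 7

C,T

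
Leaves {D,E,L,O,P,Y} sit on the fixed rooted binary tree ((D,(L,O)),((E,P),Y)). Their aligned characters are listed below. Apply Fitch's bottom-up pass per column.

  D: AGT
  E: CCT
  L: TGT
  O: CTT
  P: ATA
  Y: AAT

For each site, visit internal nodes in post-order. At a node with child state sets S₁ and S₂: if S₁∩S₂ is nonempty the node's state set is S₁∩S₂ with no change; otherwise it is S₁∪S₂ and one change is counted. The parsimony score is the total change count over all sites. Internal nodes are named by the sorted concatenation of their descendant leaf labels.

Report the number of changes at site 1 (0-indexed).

LO@0: {T} ∪ {C} = {C,T} (union, +1)
DLO@0: {A} ∪ {C,T} = {A,C,T} (union, +1)
EP@0: {C} ∪ {A} = {A,C} (union, +1)
EPY@0: {A,C} ∩ {A} = {A} (intersection, +0)
DELOPY@0: {A,C,T} ∩ {A} = {A} (intersection, +0)
LO@1: {G} ∪ {T} = {G,T} (union, +1)
DLO@1: {G} ∩ {G,T} = {G} (intersection, +0)
EP@1: {C} ∪ {T} = {C,T} (union, +1)
EPY@1: {C,T} ∪ {A} = {A,C,T} (union, +1)
DELOPY@1: {G} ∪ {A,C,T} = {A,C,G,T} (union, +1)
LO@2: {T} ∩ {T} = {T} (intersection, +0)
DLO@2: {T} ∩ {T} = {T} (intersection, +0)
EP@2: {T} ∪ {A} = {A,T} (union, +1)
EPY@2: {A,T} ∩ {T} = {T} (intersection, +0)
DELOPY@2: {T} ∩ {T} = {T} (intersection, +0)
per-site changes: [3, 4, 1]; total = 8

4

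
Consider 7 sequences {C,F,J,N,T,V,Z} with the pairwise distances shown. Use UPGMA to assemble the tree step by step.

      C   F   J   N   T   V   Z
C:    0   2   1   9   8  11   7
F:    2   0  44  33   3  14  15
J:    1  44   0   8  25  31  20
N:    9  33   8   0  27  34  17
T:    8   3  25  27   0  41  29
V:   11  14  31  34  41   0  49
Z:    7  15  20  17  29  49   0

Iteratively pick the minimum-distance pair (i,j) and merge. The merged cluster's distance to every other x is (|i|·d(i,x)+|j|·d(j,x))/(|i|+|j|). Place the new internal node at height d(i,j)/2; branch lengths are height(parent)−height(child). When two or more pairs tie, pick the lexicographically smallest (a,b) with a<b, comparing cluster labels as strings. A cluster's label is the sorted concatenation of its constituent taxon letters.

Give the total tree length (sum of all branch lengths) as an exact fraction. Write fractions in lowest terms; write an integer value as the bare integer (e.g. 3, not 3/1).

1. join C+J (d=1) ⇒ CJ; edges |C|=1/2, |J|=1/2
  updated: d(CJ,F)=23, d(CJ,N)=17/2, d(CJ,T)=33/2, d(CJ,V)=21, d(CJ,Z)=27/2
2. join F+T (d=3) ⇒ FT; edges |F|=3/2, |T|=3/2
  updated: d(CJ,FT)=79/4, d(FT,N)=30, d(FT,V)=55/2, d(FT,Z)=22
3. join CJ+N (d=17/2) ⇒ CJN; edges |CJ|=15/4, |N|=17/4
  updated: d(CJN,FT)=139/6, d(CJN,V)=76/3, d(CJN,Z)=44/3
4. join CJN+Z (d=44/3) ⇒ CJNZ; edges |CJN|=37/12, |Z|=22/3
  updated: d(CJNZ,FT)=183/8, d(CJNZ,V)=125/4
5. join CJNZ+FT (d=183/8) ⇒ CFJNTZ; edges |CJNZ|=197/48, |FT|=159/16
  updated: d(CFJNTZ,V)=30
6. join CFJNTZ+V (d=30) ⇒ CFJNTVZ; edges |CFJNTZ|=57/16, |V|=15
final tree: (((((C:1/2,J:1/2):15/4,N:17/4):37/12,Z:22/3):197/48,(F:3/2,T:3/2):159/16):57/16,V:15)
total length: 2641/48

2641/48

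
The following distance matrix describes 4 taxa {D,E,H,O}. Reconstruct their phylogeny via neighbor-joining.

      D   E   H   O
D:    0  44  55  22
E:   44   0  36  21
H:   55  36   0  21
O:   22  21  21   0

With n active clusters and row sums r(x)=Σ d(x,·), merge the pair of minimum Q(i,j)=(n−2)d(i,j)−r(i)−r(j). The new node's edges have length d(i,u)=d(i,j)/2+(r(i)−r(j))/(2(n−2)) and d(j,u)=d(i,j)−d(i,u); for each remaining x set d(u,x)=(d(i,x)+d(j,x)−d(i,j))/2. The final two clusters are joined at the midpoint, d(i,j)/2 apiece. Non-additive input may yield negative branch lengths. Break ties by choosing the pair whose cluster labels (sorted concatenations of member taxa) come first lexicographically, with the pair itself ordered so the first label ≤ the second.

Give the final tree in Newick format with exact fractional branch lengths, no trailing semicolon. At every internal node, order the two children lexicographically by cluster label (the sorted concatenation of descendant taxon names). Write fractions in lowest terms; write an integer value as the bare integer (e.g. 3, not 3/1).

1. join D+O (d=22, Q=-141) ⇒ DO; edges |D|=101/4, |O|=-13/4
  updated: d(DO,E)=43/2, d(DO,H)=27
2. join DO+E (d=43/2, Q=-169/2) ⇒ DEO; edges |DO|=25/4, |E|=61/4
  updated: d(DEO,H)=83/4
3. join DEO+H (d=83/4) ⇒ DEHO; edges |DEO|=83/8, |H|=83/8
final tree: (((D:101/4,O:-13/4):25/4,E:61/4):83/8,H:83/8)
total length: 257/4

(((D:101/4,O:-13/4):25/4,E:61/4):83/8,H:83/8)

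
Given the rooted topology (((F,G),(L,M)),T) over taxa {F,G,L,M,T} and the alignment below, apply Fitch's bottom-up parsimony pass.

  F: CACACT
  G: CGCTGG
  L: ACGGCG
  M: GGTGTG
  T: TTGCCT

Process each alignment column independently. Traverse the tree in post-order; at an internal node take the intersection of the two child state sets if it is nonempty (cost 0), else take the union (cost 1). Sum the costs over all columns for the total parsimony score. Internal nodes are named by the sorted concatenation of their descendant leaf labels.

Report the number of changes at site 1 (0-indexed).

3

[col 0] FG: children F:{C}, G:{C} ∩→ {C}; cost 0
[col 0] LM: children L:{A}, M:{G} ∪→ {A,G}; cost 1
[col 0] FGLM: children FG:{C}, LM:{A,G} ∪→ {A,C,G}; cost 1
[col 0] FGLMT: children FGLM:{A,C,G}, T:{T} ∪→ {A,C,G,T}; cost 1
[col 1] FG: children F:{A}, G:{G} ∪→ {A,G}; cost 1
[col 1] LM: children L:{C}, M:{G} ∪→ {C,G}; cost 1
[col 1] FGLM: children FG:{A,G}, LM:{C,G} ∩→ {G}; cost 0
[col 1] FGLMT: children FGLM:{G}, T:{T} ∪→ {G,T}; cost 1
[col 2] FG: children F:{C}, G:{C} ∩→ {C}; cost 0
[col 2] LM: children L:{G}, M:{T} ∪→ {G,T}; cost 1
[col 2] FGLM: children FG:{C}, LM:{G,T} ∪→ {C,G,T}; cost 1
[col 2] FGLMT: children FGLM:{C,G,T}, T:{G} ∩→ {G}; cost 0
[col 3] FG: children F:{A}, G:{T} ∪→ {A,T}; cost 1
[col 3] LM: children L:{G}, M:{G} ∩→ {G}; cost 0
[col 3] FGLM: children FG:{A,T}, LM:{G} ∪→ {A,G,T}; cost 1
[col 3] FGLMT: children FGLM:{A,G,T}, T:{C} ∪→ {A,C,G,T}; cost 1
[col 4] FG: children F:{C}, G:{G} ∪→ {C,G}; cost 1
[col 4] LM: children L:{C}, M:{T} ∪→ {C,T}; cost 1
[col 4] FGLM: children FG:{C,G}, LM:{C,T} ∩→ {C}; cost 0
[col 4] FGLMT: children FGLM:{C}, T:{C} ∩→ {C}; cost 0
[col 5] FG: children F:{T}, G:{G} ∪→ {G,T}; cost 1
[col 5] LM: children L:{G}, M:{G} ∩→ {G}; cost 0
[col 5] FGLM: children FG:{G,T}, LM:{G} ∩→ {G}; cost 0
[col 5] FGLMT: children FGLM:{G}, T:{T} ∪→ {G,T}; cost 1
per-site changes: [3, 3, 2, 3, 2, 2]; total = 15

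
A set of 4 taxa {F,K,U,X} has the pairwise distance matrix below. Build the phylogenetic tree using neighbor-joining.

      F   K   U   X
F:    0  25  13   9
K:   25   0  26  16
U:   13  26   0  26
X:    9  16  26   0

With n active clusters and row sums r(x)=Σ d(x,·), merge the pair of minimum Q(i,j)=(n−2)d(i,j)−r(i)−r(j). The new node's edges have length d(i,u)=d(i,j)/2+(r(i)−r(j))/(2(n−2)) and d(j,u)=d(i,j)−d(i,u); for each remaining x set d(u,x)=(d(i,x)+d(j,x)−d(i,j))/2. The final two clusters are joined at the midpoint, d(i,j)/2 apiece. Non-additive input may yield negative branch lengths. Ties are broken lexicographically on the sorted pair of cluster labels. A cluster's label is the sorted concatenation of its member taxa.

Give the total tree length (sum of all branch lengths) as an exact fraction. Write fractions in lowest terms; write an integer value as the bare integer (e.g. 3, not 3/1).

1. join F+U (d=13, Q=-86) ⇒ FU; edges |F|=2, |U|=11
  updated: d(FU,K)=19, d(FU,X)=11
2. join FU+K (d=19, Q=-46) ⇒ FKU; edges |FU|=7, |K|=12
  updated: d(FKU,X)=4
3. join FKU+X (d=4) ⇒ FKUX; edges |FKU|=2, |X|=2
final tree: (((F:2,U:11):7,K:12):2,X:2)
total length: 36

36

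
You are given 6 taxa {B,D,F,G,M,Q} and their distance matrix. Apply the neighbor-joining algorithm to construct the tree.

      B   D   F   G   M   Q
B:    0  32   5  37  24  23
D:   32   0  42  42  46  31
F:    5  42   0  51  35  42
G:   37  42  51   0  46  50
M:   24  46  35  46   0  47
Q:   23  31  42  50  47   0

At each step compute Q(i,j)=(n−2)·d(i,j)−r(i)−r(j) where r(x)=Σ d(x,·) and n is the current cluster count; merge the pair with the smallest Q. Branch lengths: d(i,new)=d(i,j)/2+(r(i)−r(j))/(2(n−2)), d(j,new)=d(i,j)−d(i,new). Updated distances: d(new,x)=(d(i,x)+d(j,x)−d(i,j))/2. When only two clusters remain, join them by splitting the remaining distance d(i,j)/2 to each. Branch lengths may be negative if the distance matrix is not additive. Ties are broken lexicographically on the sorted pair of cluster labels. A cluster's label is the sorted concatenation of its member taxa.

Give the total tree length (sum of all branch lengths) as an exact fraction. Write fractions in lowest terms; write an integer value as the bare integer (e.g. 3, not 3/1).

iteration 1: select B,F (d=5, Q=-276); attach at lengths (-17/4, 37/4); label the merged cluster BF
  updated: d(BF,D)=69/2, d(BF,G)=83/2, d(BF,M)=27, d(BF,Q)=30
iteration 2: select D,Q (d=31, Q=-437/2); attach at lengths (59/4, 65/4); label the merged cluster DQ
  updated: d(BF,DQ)=67/4, d(DQ,G)=61/2, d(DQ,M)=31
iteration 3: select BF,M (d=27, Q=-541/4); attach at lengths (141/16, 291/16); label the merged cluster BFM
  updated: d(BFM,DQ)=83/8, d(BFM,G)=121/4
iteration 4: select BFM,DQ (d=83/8, Q=-569/8); attach at lengths (81/16, 85/16); label the merged cluster BDFMQ
  updated: d(BDFMQ,G)=403/16
iteration 5: select BDFMQ,G (d=403/16); attach at lengths (403/32, 403/32); label the merged cluster BDFGMQ
final tree: ((((B:-17/4,F:37/4):141/16,M:291/16):81/16,(D:59/4,Q:65/4):85/16):403/32,G:403/32)
total length: 1577/16

1577/16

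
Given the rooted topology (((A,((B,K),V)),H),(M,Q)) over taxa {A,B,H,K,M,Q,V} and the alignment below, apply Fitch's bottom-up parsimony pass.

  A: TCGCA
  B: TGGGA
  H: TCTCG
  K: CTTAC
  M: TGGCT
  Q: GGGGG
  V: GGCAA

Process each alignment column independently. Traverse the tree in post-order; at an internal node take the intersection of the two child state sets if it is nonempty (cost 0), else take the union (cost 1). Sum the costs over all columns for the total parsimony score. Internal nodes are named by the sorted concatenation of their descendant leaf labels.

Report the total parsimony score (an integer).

15

BK@0: {T} ∪ {C} = {C,T} (union, +1)
BKV@0: {C,T} ∪ {G} = {C,G,T} (union, +1)
ABKV@0: {T} ∩ {C,G,T} = {T} (intersection, +0)
ABHKV@0: {T} ∩ {T} = {T} (intersection, +0)
MQ@0: {T} ∪ {G} = {G,T} (union, +1)
ABHKMQV@0: {T} ∩ {G,T} = {T} (intersection, +0)
BK@1: {G} ∪ {T} = {G,T} (union, +1)
BKV@1: {G,T} ∩ {G} = {G} (intersection, +0)
ABKV@1: {C} ∪ {G} = {C,G} (union, +1)
ABHKV@1: {C,G} ∩ {C} = {C} (intersection, +0)
MQ@1: {G} ∩ {G} = {G} (intersection, +0)
ABHKMQV@1: {C} ∪ {G} = {C,G} (union, +1)
BK@2: {G} ∪ {T} = {G,T} (union, +1)
BKV@2: {G,T} ∪ {C} = {C,G,T} (union, +1)
ABKV@2: {G} ∩ {C,G,T} = {G} (intersection, +0)
ABHKV@2: {G} ∪ {T} = {G,T} (union, +1)
MQ@2: {G} ∩ {G} = {G} (intersection, +0)
ABHKMQV@2: {G,T} ∩ {G} = {G} (intersection, +0)
BK@3: {G} ∪ {A} = {A,G} (union, +1)
BKV@3: {A,G} ∩ {A} = {A} (intersection, +0)
ABKV@3: {C} ∪ {A} = {A,C} (union, +1)
ABHKV@3: {A,C} ∩ {C} = {C} (intersection, +0)
MQ@3: {C} ∪ {G} = {C,G} (union, +1)
ABHKMQV@3: {C} ∩ {C,G} = {C} (intersection, +0)
BK@4: {A} ∪ {C} = {A,C} (union, +1)
BKV@4: {A,C} ∩ {A} = {A} (intersection, +0)
ABKV@4: {A} ∩ {A} = {A} (intersection, +0)
ABHKV@4: {A} ∪ {G} = {A,G} (union, +1)
MQ@4: {T} ∪ {G} = {G,T} (union, +1)
ABHKMQV@4: {A,G} ∩ {G,T} = {G} (intersection, +0)
per-site changes: [3, 3, 3, 3, 3]; total = 15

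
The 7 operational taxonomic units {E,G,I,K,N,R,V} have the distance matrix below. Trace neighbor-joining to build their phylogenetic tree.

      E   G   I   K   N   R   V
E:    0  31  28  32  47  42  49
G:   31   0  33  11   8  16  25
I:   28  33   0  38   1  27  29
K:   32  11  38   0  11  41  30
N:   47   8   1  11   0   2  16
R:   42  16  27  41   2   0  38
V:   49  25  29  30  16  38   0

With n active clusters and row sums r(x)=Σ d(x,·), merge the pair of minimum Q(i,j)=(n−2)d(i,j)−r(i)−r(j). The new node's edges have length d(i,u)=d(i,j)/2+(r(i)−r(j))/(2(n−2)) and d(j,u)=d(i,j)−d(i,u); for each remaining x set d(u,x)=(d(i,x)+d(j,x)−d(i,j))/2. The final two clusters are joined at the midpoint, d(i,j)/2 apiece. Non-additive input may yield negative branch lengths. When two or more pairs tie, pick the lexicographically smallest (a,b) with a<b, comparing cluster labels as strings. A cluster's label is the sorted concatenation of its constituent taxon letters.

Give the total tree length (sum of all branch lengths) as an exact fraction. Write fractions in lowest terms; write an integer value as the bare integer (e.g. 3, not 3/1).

iteration 1: select E,I (d=28, Q=-245); attach at lengths (213/10, 67/10); label the merged cluster EI
  updated: d(EI,G)=18, d(EI,K)=21, d(EI,N)=10, d(EI,R)=41/2, d(EI,V)=25
iteration 2: select N,R (d=2, Q=-313/2); attach at lengths (-125/16, 157/16); label the merged cluster NR
  updated: d(EI,NR)=57/4, d(G,NR)=11, d(K,NR)=25, d(NR,V)=26
iteration 3: select G,K (d=11, Q=-119); attach at lengths (11/6, 55/6); label the merged cluster GK
  updated: d(EI,GK)=14, d(GK,NR)=25/2, d(GK,V)=22
iteration 4: select EI,NR (d=57/4, Q=-155/2); attach at lengths (29/4, 7); label the merged cluster EINR
  updated: d(EINR,GK)=49/8, d(EINR,V)=147/8
iteration 5: select EINR,GK (d=49/8, Q=-93/2); attach at lengths (5/4, 39/8); label the merged cluster EGIKNR
  updated: d(EGIKNR,V)=137/8
iteration 6: select EGIKNR,V (d=137/8); attach at lengths (137/16, 137/16); label the merged cluster EGIKNRV
final tree: ((((E:213/10,I:67/10):29/4,(N:-125/16,R:157/16):7):5/4,(G:11/6,K:55/6):39/8):137/16,V:137/16)
total length: 157/2

157/2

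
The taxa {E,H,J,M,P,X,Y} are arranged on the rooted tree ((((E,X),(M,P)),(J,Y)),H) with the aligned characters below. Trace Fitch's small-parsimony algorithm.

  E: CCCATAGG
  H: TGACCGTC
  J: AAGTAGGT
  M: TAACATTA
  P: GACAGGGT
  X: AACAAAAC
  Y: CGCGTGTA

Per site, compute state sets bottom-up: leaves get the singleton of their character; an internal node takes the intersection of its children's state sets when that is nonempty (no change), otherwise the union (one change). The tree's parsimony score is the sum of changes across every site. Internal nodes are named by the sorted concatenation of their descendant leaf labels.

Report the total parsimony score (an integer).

30

[col 0] EX: children E:{C}, X:{A} ∪→ {A,C}; cost 1
[col 0] MP: children M:{T}, P:{G} ∪→ {G,T}; cost 1
[col 0] EMPX: children EX:{A,C}, MP:{G,T} ∪→ {A,C,G,T}; cost 1
[col 0] JY: children J:{A}, Y:{C} ∪→ {A,C}; cost 1
[col 0] EJMPXY: children EMPX:{A,C,G,T}, JY:{A,C} ∩→ {A,C}; cost 0
[col 0] EHJMPXY: children EJMPXY:{A,C}, H:{T} ∪→ {A,C,T}; cost 1
[col 1] EX: children E:{C}, X:{A} ∪→ {A,C}; cost 1
[col 1] MP: children M:{A}, P:{A} ∩→ {A}; cost 0
[col 1] EMPX: children EX:{A,C}, MP:{A} ∩→ {A}; cost 0
[col 1] JY: children J:{A}, Y:{G} ∪→ {A,G}; cost 1
[col 1] EJMPXY: children EMPX:{A}, JY:{A,G} ∩→ {A}; cost 0
[col 1] EHJMPXY: children EJMPXY:{A}, H:{G} ∪→ {A,G}; cost 1
[col 2] EX: children E:{C}, X:{C} ∩→ {C}; cost 0
[col 2] MP: children M:{A}, P:{C} ∪→ {A,C}; cost 1
[col 2] EMPX: children EX:{C}, MP:{A,C} ∩→ {C}; cost 0
[col 2] JY: children J:{G}, Y:{C} ∪→ {C,G}; cost 1
[col 2] EJMPXY: children EMPX:{C}, JY:{C,G} ∩→ {C}; cost 0
[col 2] EHJMPXY: children EJMPXY:{C}, H:{A} ∪→ {A,C}; cost 1
[col 3] EX: children E:{A}, X:{A} ∩→ {A}; cost 0
[col 3] MP: children M:{C}, P:{A} ∪→ {A,C}; cost 1
[col 3] EMPX: children EX:{A}, MP:{A,C} ∩→ {A}; cost 0
[col 3] JY: children J:{T}, Y:{G} ∪→ {G,T}; cost 1
[col 3] EJMPXY: children EMPX:{A}, JY:{G,T} ∪→ {A,G,T}; cost 1
[col 3] EHJMPXY: children EJMPXY:{A,G,T}, H:{C} ∪→ {A,C,G,T}; cost 1
[col 4] EX: children E:{T}, X:{A} ∪→ {A,T}; cost 1
[col 4] MP: children M:{A}, P:{G} ∪→ {A,G}; cost 1
[col 4] EMPX: children EX:{A,T}, MP:{A,G} ∩→ {A}; cost 0
[col 4] JY: children J:{A}, Y:{T} ∪→ {A,T}; cost 1
[col 4] EJMPXY: children EMPX:{A}, JY:{A,T} ∩→ {A}; cost 0
[col 4] EHJMPXY: children EJMPXY:{A}, H:{C} ∪→ {A,C}; cost 1
[col 5] EX: children E:{A}, X:{A} ∩→ {A}; cost 0
[col 5] MP: children M:{T}, P:{G} ∪→ {G,T}; cost 1
[col 5] EMPX: children EX:{A}, MP:{G,T} ∪→ {A,G,T}; cost 1
[col 5] JY: children J:{G}, Y:{G} ∩→ {G}; cost 0
[col 5] EJMPXY: children EMPX:{A,G,T}, JY:{G} ∩→ {G}; cost 0
[col 5] EHJMPXY: children EJMPXY:{G}, H:{G} ∩→ {G}; cost 0
[col 6] EX: children E:{G}, X:{A} ∪→ {A,G}; cost 1
[col 6] MP: children M:{T}, P:{G} ∪→ {G,T}; cost 1
[col 6] EMPX: children EX:{A,G}, MP:{G,T} ∩→ {G}; cost 0
[col 6] JY: children J:{G}, Y:{T} ∪→ {G,T}; cost 1
[col 6] EJMPXY: children EMPX:{G}, JY:{G,T} ∩→ {G}; cost 0
[col 6] EHJMPXY: children EJMPXY:{G}, H:{T} ∪→ {G,T}; cost 1
[col 7] EX: children E:{G}, X:{C} ∪→ {C,G}; cost 1
[col 7] MP: children M:{A}, P:{T} ∪→ {A,T}; cost 1
[col 7] EMPX: children EX:{C,G}, MP:{A,T} ∪→ {A,C,G,T}; cost 1
[col 7] JY: children J:{T}, Y:{A} ∪→ {A,T}; cost 1
[col 7] EJMPXY: children EMPX:{A,C,G,T}, JY:{A,T} ∩→ {A,T}; cost 0
[col 7] EHJMPXY: children EJMPXY:{A,T}, H:{C} ∪→ {A,C,T}; cost 1
per-site changes: [5, 3, 3, 4, 4, 2, 4, 5]; total = 30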